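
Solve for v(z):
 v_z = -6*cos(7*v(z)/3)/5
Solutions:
 6*z/5 - 3*log(sin(7*v(z)/3) - 1)/14 + 3*log(sin(7*v(z)/3) + 1)/14 = C1


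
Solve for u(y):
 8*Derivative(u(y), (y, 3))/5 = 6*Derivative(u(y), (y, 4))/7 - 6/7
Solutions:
 u(y) = C1 + C2*y + C3*y^2 + C4*exp(28*y/15) - 5*y^3/56


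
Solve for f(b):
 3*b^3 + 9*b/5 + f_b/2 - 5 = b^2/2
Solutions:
 f(b) = C1 - 3*b^4/2 + b^3/3 - 9*b^2/5 + 10*b


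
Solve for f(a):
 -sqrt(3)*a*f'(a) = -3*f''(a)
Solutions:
 f(a) = C1 + C2*erfi(sqrt(2)*3^(3/4)*a/6)


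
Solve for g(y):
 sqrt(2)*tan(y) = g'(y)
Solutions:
 g(y) = C1 - sqrt(2)*log(cos(y))


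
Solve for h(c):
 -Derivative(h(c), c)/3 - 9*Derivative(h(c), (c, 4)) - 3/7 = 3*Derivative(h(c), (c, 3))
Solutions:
 h(c) = C1 + C2*exp(c*(-4 + 2*2^(1/3)/(3*sqrt(93) + 29)^(1/3) + 2^(2/3)*(3*sqrt(93) + 29)^(1/3))/36)*sin(2^(1/3)*sqrt(3)*c*(-2^(1/3)*(3*sqrt(93) + 29)^(1/3) + 2/(3*sqrt(93) + 29)^(1/3))/36) + C3*exp(c*(-4 + 2*2^(1/3)/(3*sqrt(93) + 29)^(1/3) + 2^(2/3)*(3*sqrt(93) + 29)^(1/3))/36)*cos(2^(1/3)*sqrt(3)*c*(-2^(1/3)*(3*sqrt(93) + 29)^(1/3) + 2/(3*sqrt(93) + 29)^(1/3))/36) + C4*exp(-c*(2*2^(1/3)/(3*sqrt(93) + 29)^(1/3) + 2 + 2^(2/3)*(3*sqrt(93) + 29)^(1/3))/18) - 9*c/7


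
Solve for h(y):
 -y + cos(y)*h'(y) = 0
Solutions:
 h(y) = C1 + Integral(y/cos(y), y)


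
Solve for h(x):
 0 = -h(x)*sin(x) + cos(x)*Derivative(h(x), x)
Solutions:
 h(x) = C1/cos(x)


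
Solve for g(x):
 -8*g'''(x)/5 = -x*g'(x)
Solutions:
 g(x) = C1 + Integral(C2*airyai(5^(1/3)*x/2) + C3*airybi(5^(1/3)*x/2), x)


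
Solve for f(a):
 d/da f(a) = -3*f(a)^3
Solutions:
 f(a) = -sqrt(2)*sqrt(-1/(C1 - 3*a))/2
 f(a) = sqrt(2)*sqrt(-1/(C1 - 3*a))/2


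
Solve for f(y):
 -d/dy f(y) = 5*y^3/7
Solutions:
 f(y) = C1 - 5*y^4/28


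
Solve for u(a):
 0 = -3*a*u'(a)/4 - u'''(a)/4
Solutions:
 u(a) = C1 + Integral(C2*airyai(-3^(1/3)*a) + C3*airybi(-3^(1/3)*a), a)


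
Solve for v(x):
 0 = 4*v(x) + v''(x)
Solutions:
 v(x) = C1*sin(2*x) + C2*cos(2*x)


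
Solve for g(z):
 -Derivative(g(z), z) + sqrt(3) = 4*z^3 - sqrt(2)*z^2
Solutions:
 g(z) = C1 - z^4 + sqrt(2)*z^3/3 + sqrt(3)*z


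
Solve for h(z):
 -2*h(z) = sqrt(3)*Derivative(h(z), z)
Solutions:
 h(z) = C1*exp(-2*sqrt(3)*z/3)


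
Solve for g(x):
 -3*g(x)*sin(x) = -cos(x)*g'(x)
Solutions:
 g(x) = C1/cos(x)^3


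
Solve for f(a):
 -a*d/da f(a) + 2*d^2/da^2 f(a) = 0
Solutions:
 f(a) = C1 + C2*erfi(a/2)


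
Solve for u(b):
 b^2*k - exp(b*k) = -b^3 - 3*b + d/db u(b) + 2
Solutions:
 u(b) = C1 + b^4/4 + b^3*k/3 + 3*b^2/2 - 2*b - exp(b*k)/k


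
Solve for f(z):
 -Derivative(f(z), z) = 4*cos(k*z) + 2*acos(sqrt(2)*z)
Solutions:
 f(z) = C1 - 2*z*acos(sqrt(2)*z) + sqrt(2)*sqrt(1 - 2*z^2) - 4*Piecewise((sin(k*z)/k, Ne(k, 0)), (z, True))


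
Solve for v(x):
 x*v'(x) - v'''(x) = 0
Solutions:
 v(x) = C1 + Integral(C2*airyai(x) + C3*airybi(x), x)


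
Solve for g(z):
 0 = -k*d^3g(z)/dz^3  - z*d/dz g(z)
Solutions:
 g(z) = C1 + Integral(C2*airyai(z*(-1/k)^(1/3)) + C3*airybi(z*(-1/k)^(1/3)), z)


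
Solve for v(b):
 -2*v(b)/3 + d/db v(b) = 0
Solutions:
 v(b) = C1*exp(2*b/3)


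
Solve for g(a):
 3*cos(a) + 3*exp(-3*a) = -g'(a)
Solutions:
 g(a) = C1 - 3*sin(a) + exp(-3*a)


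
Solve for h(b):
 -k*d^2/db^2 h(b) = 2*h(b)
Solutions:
 h(b) = C1*exp(-sqrt(2)*b*sqrt(-1/k)) + C2*exp(sqrt(2)*b*sqrt(-1/k))


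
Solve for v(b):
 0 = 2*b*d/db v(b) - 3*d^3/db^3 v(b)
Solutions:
 v(b) = C1 + Integral(C2*airyai(2^(1/3)*3^(2/3)*b/3) + C3*airybi(2^(1/3)*3^(2/3)*b/3), b)


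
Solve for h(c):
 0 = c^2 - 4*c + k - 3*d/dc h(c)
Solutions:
 h(c) = C1 + c^3/9 - 2*c^2/3 + c*k/3


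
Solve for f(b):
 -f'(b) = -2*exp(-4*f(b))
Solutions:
 f(b) = log(-I*(C1 + 8*b)^(1/4))
 f(b) = log(I*(C1 + 8*b)^(1/4))
 f(b) = log(-(C1 + 8*b)^(1/4))
 f(b) = log(C1 + 8*b)/4


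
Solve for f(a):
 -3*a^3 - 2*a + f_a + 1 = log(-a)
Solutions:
 f(a) = C1 + 3*a^4/4 + a^2 + a*log(-a) - 2*a


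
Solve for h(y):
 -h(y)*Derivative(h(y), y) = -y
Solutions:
 h(y) = -sqrt(C1 + y^2)
 h(y) = sqrt(C1 + y^2)


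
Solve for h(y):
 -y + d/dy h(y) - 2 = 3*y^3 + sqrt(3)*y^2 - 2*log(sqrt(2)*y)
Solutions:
 h(y) = C1 + 3*y^4/4 + sqrt(3)*y^3/3 + y^2/2 - 2*y*log(y) - y*log(2) + 4*y


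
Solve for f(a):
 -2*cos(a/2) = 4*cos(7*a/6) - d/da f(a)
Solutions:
 f(a) = C1 + 4*sin(a/2) + 24*sin(7*a/6)/7


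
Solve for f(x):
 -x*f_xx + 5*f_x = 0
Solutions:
 f(x) = C1 + C2*x^6


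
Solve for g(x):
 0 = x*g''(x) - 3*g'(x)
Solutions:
 g(x) = C1 + C2*x^4


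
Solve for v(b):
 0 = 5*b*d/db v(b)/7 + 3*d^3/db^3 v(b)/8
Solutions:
 v(b) = C1 + Integral(C2*airyai(-2*21^(2/3)*5^(1/3)*b/21) + C3*airybi(-2*21^(2/3)*5^(1/3)*b/21), b)


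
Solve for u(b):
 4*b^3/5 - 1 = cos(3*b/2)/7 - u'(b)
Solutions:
 u(b) = C1 - b^4/5 + b + 2*sin(3*b/2)/21


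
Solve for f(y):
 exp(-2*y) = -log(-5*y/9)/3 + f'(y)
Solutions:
 f(y) = C1 + y*log(-y)/3 + y*(-2*log(3) - 1 + log(5))/3 - exp(-2*y)/2


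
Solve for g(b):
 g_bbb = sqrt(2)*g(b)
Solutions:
 g(b) = C3*exp(2^(1/6)*b) + (C1*sin(2^(1/6)*sqrt(3)*b/2) + C2*cos(2^(1/6)*sqrt(3)*b/2))*exp(-2^(1/6)*b/2)


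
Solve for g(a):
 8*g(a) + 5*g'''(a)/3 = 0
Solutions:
 g(a) = C3*exp(-2*3^(1/3)*5^(2/3)*a/5) + (C1*sin(3^(5/6)*5^(2/3)*a/5) + C2*cos(3^(5/6)*5^(2/3)*a/5))*exp(3^(1/3)*5^(2/3)*a/5)


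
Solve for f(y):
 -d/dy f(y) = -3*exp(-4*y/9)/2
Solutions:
 f(y) = C1 - 27*exp(-4*y/9)/8


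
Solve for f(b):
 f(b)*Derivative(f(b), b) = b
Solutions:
 f(b) = -sqrt(C1 + b^2)
 f(b) = sqrt(C1 + b^2)


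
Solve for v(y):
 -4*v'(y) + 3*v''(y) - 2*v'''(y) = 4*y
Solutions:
 v(y) = C1 - y^2/2 - 3*y/4 + (C2*sin(sqrt(23)*y/4) + C3*cos(sqrt(23)*y/4))*exp(3*y/4)


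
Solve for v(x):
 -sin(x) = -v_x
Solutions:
 v(x) = C1 - cos(x)


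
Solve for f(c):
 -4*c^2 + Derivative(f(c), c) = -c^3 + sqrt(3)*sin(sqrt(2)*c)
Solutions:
 f(c) = C1 - c^4/4 + 4*c^3/3 - sqrt(6)*cos(sqrt(2)*c)/2


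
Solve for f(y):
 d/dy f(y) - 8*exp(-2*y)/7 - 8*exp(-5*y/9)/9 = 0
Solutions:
 f(y) = C1 - 4*exp(-2*y)/7 - 8*exp(-5*y/9)/5


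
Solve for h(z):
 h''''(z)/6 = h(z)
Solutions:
 h(z) = C1*exp(-6^(1/4)*z) + C2*exp(6^(1/4)*z) + C3*sin(6^(1/4)*z) + C4*cos(6^(1/4)*z)


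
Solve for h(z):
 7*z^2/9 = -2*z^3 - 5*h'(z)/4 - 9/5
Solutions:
 h(z) = C1 - 2*z^4/5 - 28*z^3/135 - 36*z/25


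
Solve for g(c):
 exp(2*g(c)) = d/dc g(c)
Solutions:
 g(c) = log(-sqrt(-1/(C1 + c))) - log(2)/2
 g(c) = log(-1/(C1 + c))/2 - log(2)/2


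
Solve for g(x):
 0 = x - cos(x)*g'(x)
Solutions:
 g(x) = C1 + Integral(x/cos(x), x)


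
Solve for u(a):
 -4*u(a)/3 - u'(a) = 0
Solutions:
 u(a) = C1*exp(-4*a/3)


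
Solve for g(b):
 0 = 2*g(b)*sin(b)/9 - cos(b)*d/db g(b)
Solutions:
 g(b) = C1/cos(b)^(2/9)


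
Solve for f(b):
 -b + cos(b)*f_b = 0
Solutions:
 f(b) = C1 + Integral(b/cos(b), b)


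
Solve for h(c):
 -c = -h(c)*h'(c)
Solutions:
 h(c) = -sqrt(C1 + c^2)
 h(c) = sqrt(C1 + c^2)


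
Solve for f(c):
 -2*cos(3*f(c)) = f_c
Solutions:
 f(c) = -asin((C1 + exp(12*c))/(C1 - exp(12*c)))/3 + pi/3
 f(c) = asin((C1 + exp(12*c))/(C1 - exp(12*c)))/3


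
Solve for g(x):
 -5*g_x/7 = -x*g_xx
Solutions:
 g(x) = C1 + C2*x^(12/7)


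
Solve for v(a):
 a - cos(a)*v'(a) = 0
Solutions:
 v(a) = C1 + Integral(a/cos(a), a)


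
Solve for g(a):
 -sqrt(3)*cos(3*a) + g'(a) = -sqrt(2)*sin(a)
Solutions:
 g(a) = C1 + sqrt(3)*sin(3*a)/3 + sqrt(2)*cos(a)


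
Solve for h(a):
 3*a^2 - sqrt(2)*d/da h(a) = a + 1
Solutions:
 h(a) = C1 + sqrt(2)*a^3/2 - sqrt(2)*a^2/4 - sqrt(2)*a/2


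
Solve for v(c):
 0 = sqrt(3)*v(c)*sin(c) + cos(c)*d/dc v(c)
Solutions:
 v(c) = C1*cos(c)^(sqrt(3))


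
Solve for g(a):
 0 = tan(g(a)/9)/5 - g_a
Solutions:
 g(a) = -9*asin(C1*exp(a/45)) + 9*pi
 g(a) = 9*asin(C1*exp(a/45))


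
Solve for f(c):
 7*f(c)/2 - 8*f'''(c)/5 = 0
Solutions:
 f(c) = C3*exp(2^(2/3)*35^(1/3)*c/4) + (C1*sin(2^(2/3)*sqrt(3)*35^(1/3)*c/8) + C2*cos(2^(2/3)*sqrt(3)*35^(1/3)*c/8))*exp(-2^(2/3)*35^(1/3)*c/8)


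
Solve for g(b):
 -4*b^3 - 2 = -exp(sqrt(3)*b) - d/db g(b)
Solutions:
 g(b) = C1 + b^4 + 2*b - sqrt(3)*exp(sqrt(3)*b)/3


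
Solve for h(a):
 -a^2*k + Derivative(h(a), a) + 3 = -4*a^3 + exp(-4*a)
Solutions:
 h(a) = C1 - a^4 + a^3*k/3 - 3*a - exp(-4*a)/4


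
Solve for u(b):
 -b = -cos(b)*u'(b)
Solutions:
 u(b) = C1 + Integral(b/cos(b), b)


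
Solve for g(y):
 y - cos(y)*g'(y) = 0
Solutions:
 g(y) = C1 + Integral(y/cos(y), y)


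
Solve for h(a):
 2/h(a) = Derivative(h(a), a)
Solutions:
 h(a) = -sqrt(C1 + 4*a)
 h(a) = sqrt(C1 + 4*a)


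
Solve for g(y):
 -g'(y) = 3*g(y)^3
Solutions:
 g(y) = -sqrt(2)*sqrt(-1/(C1 - 3*y))/2
 g(y) = sqrt(2)*sqrt(-1/(C1 - 3*y))/2


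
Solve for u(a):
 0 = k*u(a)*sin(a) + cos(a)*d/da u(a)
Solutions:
 u(a) = C1*exp(k*log(cos(a)))


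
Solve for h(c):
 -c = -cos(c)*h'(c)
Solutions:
 h(c) = C1 + Integral(c/cos(c), c)


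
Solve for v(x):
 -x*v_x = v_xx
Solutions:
 v(x) = C1 + C2*erf(sqrt(2)*x/2)


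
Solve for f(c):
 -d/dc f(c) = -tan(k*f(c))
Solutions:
 f(c) = Piecewise((-asin(exp(C1*k + c*k))/k + pi/k, Ne(k, 0)), (nan, True))
 f(c) = Piecewise((asin(exp(C1*k + c*k))/k, Ne(k, 0)), (nan, True))


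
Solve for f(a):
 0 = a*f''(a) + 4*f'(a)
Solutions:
 f(a) = C1 + C2/a^3


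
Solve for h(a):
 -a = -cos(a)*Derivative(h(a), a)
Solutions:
 h(a) = C1 + Integral(a/cos(a), a)


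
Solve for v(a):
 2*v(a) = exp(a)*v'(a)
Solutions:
 v(a) = C1*exp(-2*exp(-a))


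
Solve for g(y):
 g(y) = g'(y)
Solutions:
 g(y) = C1*exp(y)


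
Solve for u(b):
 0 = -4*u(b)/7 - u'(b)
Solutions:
 u(b) = C1*exp(-4*b/7)


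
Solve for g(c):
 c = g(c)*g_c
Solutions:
 g(c) = -sqrt(C1 + c^2)
 g(c) = sqrt(C1 + c^2)


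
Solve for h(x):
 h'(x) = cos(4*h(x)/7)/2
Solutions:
 -x/2 - 7*log(sin(4*h(x)/7) - 1)/8 + 7*log(sin(4*h(x)/7) + 1)/8 = C1


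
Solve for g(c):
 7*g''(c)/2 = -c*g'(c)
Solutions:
 g(c) = C1 + C2*erf(sqrt(7)*c/7)


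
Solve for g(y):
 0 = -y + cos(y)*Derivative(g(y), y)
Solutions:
 g(y) = C1 + Integral(y/cos(y), y)


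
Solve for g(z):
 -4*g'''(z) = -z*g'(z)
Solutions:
 g(z) = C1 + Integral(C2*airyai(2^(1/3)*z/2) + C3*airybi(2^(1/3)*z/2), z)


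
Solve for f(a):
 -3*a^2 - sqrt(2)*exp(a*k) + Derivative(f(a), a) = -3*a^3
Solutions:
 f(a) = C1 - 3*a^4/4 + a^3 + sqrt(2)*exp(a*k)/k


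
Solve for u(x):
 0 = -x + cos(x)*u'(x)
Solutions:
 u(x) = C1 + Integral(x/cos(x), x)


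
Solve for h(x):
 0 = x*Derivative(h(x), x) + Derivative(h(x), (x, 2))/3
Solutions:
 h(x) = C1 + C2*erf(sqrt(6)*x/2)


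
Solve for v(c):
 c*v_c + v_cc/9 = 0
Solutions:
 v(c) = C1 + C2*erf(3*sqrt(2)*c/2)


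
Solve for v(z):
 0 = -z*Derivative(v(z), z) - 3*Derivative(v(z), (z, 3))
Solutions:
 v(z) = C1 + Integral(C2*airyai(-3^(2/3)*z/3) + C3*airybi(-3^(2/3)*z/3), z)


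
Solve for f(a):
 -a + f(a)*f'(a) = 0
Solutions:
 f(a) = -sqrt(C1 + a^2)
 f(a) = sqrt(C1 + a^2)


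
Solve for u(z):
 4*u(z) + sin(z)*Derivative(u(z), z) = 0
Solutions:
 u(z) = C1*(cos(z)^2 + 2*cos(z) + 1)/(cos(z)^2 - 2*cos(z) + 1)


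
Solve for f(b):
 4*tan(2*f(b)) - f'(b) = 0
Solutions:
 f(b) = -asin(C1*exp(8*b))/2 + pi/2
 f(b) = asin(C1*exp(8*b))/2


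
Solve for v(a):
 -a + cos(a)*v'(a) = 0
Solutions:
 v(a) = C1 + Integral(a/cos(a), a)


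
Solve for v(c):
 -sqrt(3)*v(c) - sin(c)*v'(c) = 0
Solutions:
 v(c) = C1*(cos(c) + 1)^(sqrt(3)/2)/(cos(c) - 1)^(sqrt(3)/2)


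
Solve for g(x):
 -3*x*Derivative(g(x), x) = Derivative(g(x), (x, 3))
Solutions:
 g(x) = C1 + Integral(C2*airyai(-3^(1/3)*x) + C3*airybi(-3^(1/3)*x), x)


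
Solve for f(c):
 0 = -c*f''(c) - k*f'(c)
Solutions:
 f(c) = C1 + c^(1 - re(k))*(C2*sin(log(c)*Abs(im(k))) + C3*cos(log(c)*im(k)))


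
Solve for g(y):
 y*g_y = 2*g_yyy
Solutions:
 g(y) = C1 + Integral(C2*airyai(2^(2/3)*y/2) + C3*airybi(2^(2/3)*y/2), y)


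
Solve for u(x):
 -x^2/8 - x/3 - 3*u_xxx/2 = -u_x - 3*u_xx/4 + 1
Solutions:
 u(x) = C1 + C2*exp(x*(3 - sqrt(105))/12) + C3*exp(x*(3 + sqrt(105))/12) + x^3/24 + 7*x^2/96 + 81*x/64


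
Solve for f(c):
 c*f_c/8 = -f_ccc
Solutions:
 f(c) = C1 + Integral(C2*airyai(-c/2) + C3*airybi(-c/2), c)


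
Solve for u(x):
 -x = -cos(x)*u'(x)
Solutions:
 u(x) = C1 + Integral(x/cos(x), x)


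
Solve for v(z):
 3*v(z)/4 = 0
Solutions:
 v(z) = 0


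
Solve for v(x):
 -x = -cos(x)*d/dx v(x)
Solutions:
 v(x) = C1 + Integral(x/cos(x), x)


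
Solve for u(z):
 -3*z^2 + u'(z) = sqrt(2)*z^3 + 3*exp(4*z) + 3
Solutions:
 u(z) = C1 + sqrt(2)*z^4/4 + z^3 + 3*z + 3*exp(4*z)/4


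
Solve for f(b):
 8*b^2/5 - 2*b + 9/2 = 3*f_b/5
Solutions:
 f(b) = C1 + 8*b^3/9 - 5*b^2/3 + 15*b/2


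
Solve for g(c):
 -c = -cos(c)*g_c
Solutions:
 g(c) = C1 + Integral(c/cos(c), c)


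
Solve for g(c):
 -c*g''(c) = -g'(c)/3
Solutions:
 g(c) = C1 + C2*c^(4/3)


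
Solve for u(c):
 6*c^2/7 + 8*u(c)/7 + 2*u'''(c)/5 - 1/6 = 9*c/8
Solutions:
 u(c) = C3*exp(-20^(1/3)*7^(2/3)*c/7) - 3*c^2/4 + 63*c/64 + (C1*sin(20^(1/3)*sqrt(3)*7^(2/3)*c/14) + C2*cos(20^(1/3)*sqrt(3)*7^(2/3)*c/14))*exp(20^(1/3)*7^(2/3)*c/14) + 7/48


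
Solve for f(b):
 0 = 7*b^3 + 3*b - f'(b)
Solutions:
 f(b) = C1 + 7*b^4/4 + 3*b^2/2


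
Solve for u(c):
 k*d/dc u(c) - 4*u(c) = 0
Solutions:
 u(c) = C1*exp(4*c/k)


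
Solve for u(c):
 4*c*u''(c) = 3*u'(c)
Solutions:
 u(c) = C1 + C2*c^(7/4)


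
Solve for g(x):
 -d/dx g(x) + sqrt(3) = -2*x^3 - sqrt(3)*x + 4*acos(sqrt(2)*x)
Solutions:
 g(x) = C1 + x^4/2 + sqrt(3)*x^2/2 - 4*x*acos(sqrt(2)*x) + sqrt(3)*x + 2*sqrt(2)*sqrt(1 - 2*x^2)


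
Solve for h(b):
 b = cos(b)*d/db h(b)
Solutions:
 h(b) = C1 + Integral(b/cos(b), b)


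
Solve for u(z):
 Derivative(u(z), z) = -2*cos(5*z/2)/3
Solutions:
 u(z) = C1 - 4*sin(5*z/2)/15


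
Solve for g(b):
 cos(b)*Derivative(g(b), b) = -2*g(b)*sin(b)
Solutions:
 g(b) = C1*cos(b)^2


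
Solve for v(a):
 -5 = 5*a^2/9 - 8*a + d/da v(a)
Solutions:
 v(a) = C1 - 5*a^3/27 + 4*a^2 - 5*a


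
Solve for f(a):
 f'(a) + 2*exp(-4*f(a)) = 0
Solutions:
 f(a) = log(-I*(C1 - 8*a)^(1/4))
 f(a) = log(I*(C1 - 8*a)^(1/4))
 f(a) = log(-(C1 - 8*a)^(1/4))
 f(a) = log(C1 - 8*a)/4


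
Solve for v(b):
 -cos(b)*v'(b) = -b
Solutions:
 v(b) = C1 + Integral(b/cos(b), b)


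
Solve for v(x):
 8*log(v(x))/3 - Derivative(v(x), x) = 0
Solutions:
 li(v(x)) = C1 + 8*x/3


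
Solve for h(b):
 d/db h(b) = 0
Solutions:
 h(b) = C1


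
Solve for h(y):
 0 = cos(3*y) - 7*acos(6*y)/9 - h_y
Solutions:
 h(y) = C1 - 7*y*acos(6*y)/9 + 7*sqrt(1 - 36*y^2)/54 + sin(3*y)/3


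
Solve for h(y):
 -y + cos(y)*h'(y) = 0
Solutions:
 h(y) = C1 + Integral(y/cos(y), y)


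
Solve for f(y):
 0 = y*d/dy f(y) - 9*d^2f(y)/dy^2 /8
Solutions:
 f(y) = C1 + C2*erfi(2*y/3)


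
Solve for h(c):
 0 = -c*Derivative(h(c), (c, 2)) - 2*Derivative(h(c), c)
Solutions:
 h(c) = C1 + C2/c


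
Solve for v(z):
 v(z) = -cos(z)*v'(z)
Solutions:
 v(z) = C1*sqrt(sin(z) - 1)/sqrt(sin(z) + 1)


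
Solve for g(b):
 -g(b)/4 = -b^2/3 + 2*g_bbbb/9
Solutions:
 g(b) = 4*b^2/3 + (C1*sin(2^(3/4)*sqrt(3)*b/4) + C2*cos(2^(3/4)*sqrt(3)*b/4))*exp(-2^(3/4)*sqrt(3)*b/4) + (C3*sin(2^(3/4)*sqrt(3)*b/4) + C4*cos(2^(3/4)*sqrt(3)*b/4))*exp(2^(3/4)*sqrt(3)*b/4)


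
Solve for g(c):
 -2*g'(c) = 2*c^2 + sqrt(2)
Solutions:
 g(c) = C1 - c^3/3 - sqrt(2)*c/2


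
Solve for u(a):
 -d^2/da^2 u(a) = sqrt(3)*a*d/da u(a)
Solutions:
 u(a) = C1 + C2*erf(sqrt(2)*3^(1/4)*a/2)


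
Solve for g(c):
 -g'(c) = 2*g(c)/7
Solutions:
 g(c) = C1*exp(-2*c/7)


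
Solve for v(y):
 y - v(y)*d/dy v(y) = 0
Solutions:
 v(y) = -sqrt(C1 + y^2)
 v(y) = sqrt(C1 + y^2)


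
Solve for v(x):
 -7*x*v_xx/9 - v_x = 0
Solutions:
 v(x) = C1 + C2/x^(2/7)


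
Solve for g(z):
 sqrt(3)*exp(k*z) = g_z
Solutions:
 g(z) = C1 + sqrt(3)*exp(k*z)/k


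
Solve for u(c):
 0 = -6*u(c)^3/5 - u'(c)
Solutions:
 u(c) = -sqrt(10)*sqrt(-1/(C1 - 6*c))/2
 u(c) = sqrt(10)*sqrt(-1/(C1 - 6*c))/2


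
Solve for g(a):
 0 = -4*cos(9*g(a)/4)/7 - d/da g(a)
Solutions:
 4*a/7 - 2*log(sin(9*g(a)/4) - 1)/9 + 2*log(sin(9*g(a)/4) + 1)/9 = C1


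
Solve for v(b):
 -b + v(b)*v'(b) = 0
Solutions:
 v(b) = -sqrt(C1 + b^2)
 v(b) = sqrt(C1 + b^2)


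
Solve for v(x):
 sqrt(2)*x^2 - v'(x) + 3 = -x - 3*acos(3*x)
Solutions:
 v(x) = C1 + sqrt(2)*x^3/3 + x^2/2 + 3*x*acos(3*x) + 3*x - sqrt(1 - 9*x^2)


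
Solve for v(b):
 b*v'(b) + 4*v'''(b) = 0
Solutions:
 v(b) = C1 + Integral(C2*airyai(-2^(1/3)*b/2) + C3*airybi(-2^(1/3)*b/2), b)


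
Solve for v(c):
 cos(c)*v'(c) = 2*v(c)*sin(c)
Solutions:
 v(c) = C1/cos(c)^2


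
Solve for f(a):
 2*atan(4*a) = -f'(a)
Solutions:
 f(a) = C1 - 2*a*atan(4*a) + log(16*a^2 + 1)/4


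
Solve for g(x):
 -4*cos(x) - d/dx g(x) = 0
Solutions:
 g(x) = C1 - 4*sin(x)


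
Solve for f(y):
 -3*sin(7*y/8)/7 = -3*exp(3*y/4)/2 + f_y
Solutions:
 f(y) = C1 + 2*exp(3*y/4) + 24*cos(7*y/8)/49


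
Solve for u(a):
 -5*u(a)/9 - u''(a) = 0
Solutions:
 u(a) = C1*sin(sqrt(5)*a/3) + C2*cos(sqrt(5)*a/3)


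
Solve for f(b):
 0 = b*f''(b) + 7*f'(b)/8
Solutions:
 f(b) = C1 + C2*b^(1/8)


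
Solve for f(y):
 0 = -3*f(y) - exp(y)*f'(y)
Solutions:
 f(y) = C1*exp(3*exp(-y))


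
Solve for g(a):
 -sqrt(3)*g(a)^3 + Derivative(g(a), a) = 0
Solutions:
 g(a) = -sqrt(2)*sqrt(-1/(C1 + sqrt(3)*a))/2
 g(a) = sqrt(2)*sqrt(-1/(C1 + sqrt(3)*a))/2


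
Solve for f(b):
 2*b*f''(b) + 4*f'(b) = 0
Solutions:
 f(b) = C1 + C2/b


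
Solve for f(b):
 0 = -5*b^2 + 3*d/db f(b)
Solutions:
 f(b) = C1 + 5*b^3/9


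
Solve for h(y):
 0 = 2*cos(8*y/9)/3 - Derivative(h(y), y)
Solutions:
 h(y) = C1 + 3*sin(8*y/9)/4


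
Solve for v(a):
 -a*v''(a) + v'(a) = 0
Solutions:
 v(a) = C1 + C2*a^2


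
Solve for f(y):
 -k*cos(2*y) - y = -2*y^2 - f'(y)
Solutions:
 f(y) = C1 + k*sin(2*y)/2 - 2*y^3/3 + y^2/2


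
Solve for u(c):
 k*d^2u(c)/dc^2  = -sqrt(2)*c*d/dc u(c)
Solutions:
 u(c) = C1 + C2*sqrt(k)*erf(2^(3/4)*c*sqrt(1/k)/2)


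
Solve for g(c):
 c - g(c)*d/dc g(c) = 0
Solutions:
 g(c) = -sqrt(C1 + c^2)
 g(c) = sqrt(C1 + c^2)


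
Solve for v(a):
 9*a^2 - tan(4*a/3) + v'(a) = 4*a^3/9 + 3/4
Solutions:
 v(a) = C1 + a^4/9 - 3*a^3 + 3*a/4 - 3*log(cos(4*a/3))/4


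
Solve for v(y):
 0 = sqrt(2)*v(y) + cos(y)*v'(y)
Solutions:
 v(y) = C1*(sin(y) - 1)^(sqrt(2)/2)/(sin(y) + 1)^(sqrt(2)/2)


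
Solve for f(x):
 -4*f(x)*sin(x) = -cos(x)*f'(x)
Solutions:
 f(x) = C1/cos(x)^4


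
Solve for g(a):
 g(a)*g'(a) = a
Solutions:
 g(a) = -sqrt(C1 + a^2)
 g(a) = sqrt(C1 + a^2)


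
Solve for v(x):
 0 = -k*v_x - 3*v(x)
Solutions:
 v(x) = C1*exp(-3*x/k)


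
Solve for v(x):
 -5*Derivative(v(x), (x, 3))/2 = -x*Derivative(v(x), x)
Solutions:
 v(x) = C1 + Integral(C2*airyai(2^(1/3)*5^(2/3)*x/5) + C3*airybi(2^(1/3)*5^(2/3)*x/5), x)


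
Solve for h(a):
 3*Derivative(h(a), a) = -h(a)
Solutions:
 h(a) = C1*exp(-a/3)


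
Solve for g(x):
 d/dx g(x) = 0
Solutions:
 g(x) = C1


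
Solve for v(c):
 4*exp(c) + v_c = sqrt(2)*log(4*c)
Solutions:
 v(c) = C1 + sqrt(2)*c*log(c) + sqrt(2)*c*(-1 + 2*log(2)) - 4*exp(c)


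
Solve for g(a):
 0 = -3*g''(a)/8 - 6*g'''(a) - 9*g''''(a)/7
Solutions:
 g(a) = C1 + C2*a + C3*exp(a*(-28 + sqrt(742))/12) + C4*exp(-a*(sqrt(742) + 28)/12)


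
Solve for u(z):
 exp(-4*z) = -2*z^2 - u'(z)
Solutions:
 u(z) = C1 - 2*z^3/3 + exp(-4*z)/4


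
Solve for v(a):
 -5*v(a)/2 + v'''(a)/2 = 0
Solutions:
 v(a) = C3*exp(5^(1/3)*a) + (C1*sin(sqrt(3)*5^(1/3)*a/2) + C2*cos(sqrt(3)*5^(1/3)*a/2))*exp(-5^(1/3)*a/2)


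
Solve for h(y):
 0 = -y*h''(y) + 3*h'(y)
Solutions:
 h(y) = C1 + C2*y^4


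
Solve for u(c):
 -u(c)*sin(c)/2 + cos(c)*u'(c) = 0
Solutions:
 u(c) = C1/sqrt(cos(c))


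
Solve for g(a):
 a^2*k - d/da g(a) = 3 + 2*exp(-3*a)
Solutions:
 g(a) = C1 + a^3*k/3 - 3*a + 2*exp(-3*a)/3


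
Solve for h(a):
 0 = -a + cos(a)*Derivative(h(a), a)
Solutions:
 h(a) = C1 + Integral(a/cos(a), a)


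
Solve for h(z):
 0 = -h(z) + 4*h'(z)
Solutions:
 h(z) = C1*exp(z/4)


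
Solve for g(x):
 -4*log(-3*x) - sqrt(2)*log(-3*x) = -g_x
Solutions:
 g(x) = C1 + x*(sqrt(2) + 4)*log(-x) + x*(-4 - sqrt(2) + sqrt(2)*log(3) + 4*log(3))


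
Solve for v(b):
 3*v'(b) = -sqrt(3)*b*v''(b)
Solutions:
 v(b) = C1 + C2*b^(1 - sqrt(3))


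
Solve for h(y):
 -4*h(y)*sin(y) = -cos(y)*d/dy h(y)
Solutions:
 h(y) = C1/cos(y)^4


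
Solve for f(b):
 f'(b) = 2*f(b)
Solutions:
 f(b) = C1*exp(2*b)


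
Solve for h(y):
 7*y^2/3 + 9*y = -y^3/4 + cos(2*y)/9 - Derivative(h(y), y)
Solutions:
 h(y) = C1 - y^4/16 - 7*y^3/9 - 9*y^2/2 + sin(2*y)/18


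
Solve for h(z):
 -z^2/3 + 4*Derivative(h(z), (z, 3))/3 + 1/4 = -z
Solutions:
 h(z) = C1 + C2*z + C3*z^2 + z^5/240 - z^4/32 - z^3/32


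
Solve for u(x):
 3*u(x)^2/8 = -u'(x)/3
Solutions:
 u(x) = 8/(C1 + 9*x)


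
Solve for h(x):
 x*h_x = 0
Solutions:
 h(x) = C1


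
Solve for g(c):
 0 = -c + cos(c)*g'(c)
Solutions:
 g(c) = C1 + Integral(c/cos(c), c)


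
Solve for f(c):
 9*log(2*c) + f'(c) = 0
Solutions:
 f(c) = C1 - 9*c*log(c) - c*log(512) + 9*c


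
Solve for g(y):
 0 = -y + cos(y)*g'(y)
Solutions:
 g(y) = C1 + Integral(y/cos(y), y)


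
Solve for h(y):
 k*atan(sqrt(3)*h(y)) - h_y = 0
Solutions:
 Integral(1/atan(sqrt(3)*_y), (_y, h(y))) = C1 + k*y


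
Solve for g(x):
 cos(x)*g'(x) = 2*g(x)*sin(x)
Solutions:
 g(x) = C1/cos(x)^2


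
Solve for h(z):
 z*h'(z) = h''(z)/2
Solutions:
 h(z) = C1 + C2*erfi(z)


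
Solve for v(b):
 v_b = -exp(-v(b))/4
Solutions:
 v(b) = log(C1 - b/4)


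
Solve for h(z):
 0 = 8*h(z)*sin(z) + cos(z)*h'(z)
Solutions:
 h(z) = C1*cos(z)^8


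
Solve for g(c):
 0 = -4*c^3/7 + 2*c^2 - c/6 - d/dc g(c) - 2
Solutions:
 g(c) = C1 - c^4/7 + 2*c^3/3 - c^2/12 - 2*c


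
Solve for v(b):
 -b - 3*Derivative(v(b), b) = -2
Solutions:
 v(b) = C1 - b^2/6 + 2*b/3


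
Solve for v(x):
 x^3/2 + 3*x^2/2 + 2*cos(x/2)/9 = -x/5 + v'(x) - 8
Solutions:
 v(x) = C1 + x^4/8 + x^3/2 + x^2/10 + 8*x + 4*sin(x/2)/9


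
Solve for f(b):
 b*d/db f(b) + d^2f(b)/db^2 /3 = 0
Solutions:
 f(b) = C1 + C2*erf(sqrt(6)*b/2)


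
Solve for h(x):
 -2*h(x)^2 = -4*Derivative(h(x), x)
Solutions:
 h(x) = -2/(C1 + x)


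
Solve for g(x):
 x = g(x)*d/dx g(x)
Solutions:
 g(x) = -sqrt(C1 + x^2)
 g(x) = sqrt(C1 + x^2)


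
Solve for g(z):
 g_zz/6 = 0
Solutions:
 g(z) = C1 + C2*z


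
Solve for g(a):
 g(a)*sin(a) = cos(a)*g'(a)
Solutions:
 g(a) = C1/cos(a)


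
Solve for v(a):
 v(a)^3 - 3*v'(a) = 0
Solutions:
 v(a) = -sqrt(6)*sqrt(-1/(C1 + a))/2
 v(a) = sqrt(6)*sqrt(-1/(C1 + a))/2


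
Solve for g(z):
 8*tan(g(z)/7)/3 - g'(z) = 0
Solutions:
 g(z) = -7*asin(C1*exp(8*z/21)) + 7*pi
 g(z) = 7*asin(C1*exp(8*z/21))


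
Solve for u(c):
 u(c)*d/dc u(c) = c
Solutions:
 u(c) = -sqrt(C1 + c^2)
 u(c) = sqrt(C1 + c^2)


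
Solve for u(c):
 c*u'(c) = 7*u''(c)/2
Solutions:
 u(c) = C1 + C2*erfi(sqrt(7)*c/7)


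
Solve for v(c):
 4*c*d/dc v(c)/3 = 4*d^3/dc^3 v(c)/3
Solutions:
 v(c) = C1 + Integral(C2*airyai(c) + C3*airybi(c), c)


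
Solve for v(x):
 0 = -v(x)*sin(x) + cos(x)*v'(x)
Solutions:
 v(x) = C1/cos(x)


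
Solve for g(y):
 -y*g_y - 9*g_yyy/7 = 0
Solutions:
 g(y) = C1 + Integral(C2*airyai(-21^(1/3)*y/3) + C3*airybi(-21^(1/3)*y/3), y)


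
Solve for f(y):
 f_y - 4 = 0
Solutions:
 f(y) = C1 + 4*y


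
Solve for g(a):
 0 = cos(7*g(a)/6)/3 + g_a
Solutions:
 a/3 - 3*log(sin(7*g(a)/6) - 1)/7 + 3*log(sin(7*g(a)/6) + 1)/7 = C1


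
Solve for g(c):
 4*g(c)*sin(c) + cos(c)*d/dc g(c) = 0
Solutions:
 g(c) = C1*cos(c)^4


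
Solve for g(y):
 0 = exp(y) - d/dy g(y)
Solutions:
 g(y) = C1 + exp(y)


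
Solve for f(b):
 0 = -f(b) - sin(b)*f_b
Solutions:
 f(b) = C1*sqrt(cos(b) + 1)/sqrt(cos(b) - 1)


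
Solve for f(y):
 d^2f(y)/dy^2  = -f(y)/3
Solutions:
 f(y) = C1*sin(sqrt(3)*y/3) + C2*cos(sqrt(3)*y/3)


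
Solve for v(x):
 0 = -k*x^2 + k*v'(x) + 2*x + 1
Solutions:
 v(x) = C1 + x^3/3 - x^2/k - x/k


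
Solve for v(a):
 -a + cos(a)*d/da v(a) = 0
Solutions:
 v(a) = C1 + Integral(a/cos(a), a)


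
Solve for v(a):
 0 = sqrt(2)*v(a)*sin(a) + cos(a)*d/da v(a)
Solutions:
 v(a) = C1*cos(a)^(sqrt(2))


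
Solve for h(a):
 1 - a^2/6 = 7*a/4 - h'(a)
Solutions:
 h(a) = C1 + a^3/18 + 7*a^2/8 - a


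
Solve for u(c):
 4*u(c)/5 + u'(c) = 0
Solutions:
 u(c) = C1*exp(-4*c/5)


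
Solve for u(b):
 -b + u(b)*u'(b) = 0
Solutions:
 u(b) = -sqrt(C1 + b^2)
 u(b) = sqrt(C1 + b^2)


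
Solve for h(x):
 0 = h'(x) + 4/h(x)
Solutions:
 h(x) = -sqrt(C1 - 8*x)
 h(x) = sqrt(C1 - 8*x)


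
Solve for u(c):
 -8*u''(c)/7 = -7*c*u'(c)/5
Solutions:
 u(c) = C1 + C2*erfi(7*sqrt(5)*c/20)


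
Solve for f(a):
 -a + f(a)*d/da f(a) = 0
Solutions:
 f(a) = -sqrt(C1 + a^2)
 f(a) = sqrt(C1 + a^2)


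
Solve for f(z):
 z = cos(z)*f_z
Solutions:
 f(z) = C1 + Integral(z/cos(z), z)


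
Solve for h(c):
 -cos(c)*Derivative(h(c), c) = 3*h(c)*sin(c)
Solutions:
 h(c) = C1*cos(c)^3


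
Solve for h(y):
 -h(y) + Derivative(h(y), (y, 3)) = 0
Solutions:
 h(y) = C3*exp(y) + (C1*sin(sqrt(3)*y/2) + C2*cos(sqrt(3)*y/2))*exp(-y/2)


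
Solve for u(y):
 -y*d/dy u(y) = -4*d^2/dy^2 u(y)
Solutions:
 u(y) = C1 + C2*erfi(sqrt(2)*y/4)


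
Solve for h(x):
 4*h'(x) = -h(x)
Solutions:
 h(x) = C1*exp(-x/4)


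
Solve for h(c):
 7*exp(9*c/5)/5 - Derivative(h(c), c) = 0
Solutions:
 h(c) = C1 + 7*exp(9*c/5)/9


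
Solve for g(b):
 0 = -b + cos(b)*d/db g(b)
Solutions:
 g(b) = C1 + Integral(b/cos(b), b)


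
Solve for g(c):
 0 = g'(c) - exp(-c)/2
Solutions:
 g(c) = C1 - exp(-c)/2


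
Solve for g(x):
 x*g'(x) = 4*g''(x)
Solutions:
 g(x) = C1 + C2*erfi(sqrt(2)*x/4)


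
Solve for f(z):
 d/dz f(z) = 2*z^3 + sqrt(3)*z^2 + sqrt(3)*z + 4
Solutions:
 f(z) = C1 + z^4/2 + sqrt(3)*z^3/3 + sqrt(3)*z^2/2 + 4*z


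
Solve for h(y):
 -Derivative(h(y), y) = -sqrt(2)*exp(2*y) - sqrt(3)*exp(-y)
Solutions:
 h(y) = C1 + sqrt(2)*exp(2*y)/2 - sqrt(3)*exp(-y)


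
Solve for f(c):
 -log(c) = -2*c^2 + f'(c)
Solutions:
 f(c) = C1 + 2*c^3/3 - c*log(c) + c


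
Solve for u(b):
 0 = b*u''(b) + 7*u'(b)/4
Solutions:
 u(b) = C1 + C2/b^(3/4)


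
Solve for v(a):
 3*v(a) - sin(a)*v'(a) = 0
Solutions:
 v(a) = C1*(cos(a) - 1)^(3/2)/(cos(a) + 1)^(3/2)


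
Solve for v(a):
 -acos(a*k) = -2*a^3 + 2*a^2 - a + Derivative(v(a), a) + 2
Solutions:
 v(a) = C1 + a^4/2 - 2*a^3/3 + a^2/2 - 2*a - Piecewise((a*acos(a*k) - sqrt(-a^2*k^2 + 1)/k, Ne(k, 0)), (pi*a/2, True))


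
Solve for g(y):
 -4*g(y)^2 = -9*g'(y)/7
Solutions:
 g(y) = -9/(C1 + 28*y)


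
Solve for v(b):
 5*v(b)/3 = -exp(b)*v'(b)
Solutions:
 v(b) = C1*exp(5*exp(-b)/3)


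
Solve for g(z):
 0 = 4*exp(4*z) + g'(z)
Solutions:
 g(z) = C1 - exp(4*z)


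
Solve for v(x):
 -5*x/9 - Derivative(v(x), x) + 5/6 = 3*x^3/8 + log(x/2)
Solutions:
 v(x) = C1 - 3*x^4/32 - 5*x^2/18 - x*log(x) + x*log(2) + 11*x/6


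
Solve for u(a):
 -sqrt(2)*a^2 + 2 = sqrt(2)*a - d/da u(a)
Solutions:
 u(a) = C1 + sqrt(2)*a^3/3 + sqrt(2)*a^2/2 - 2*a


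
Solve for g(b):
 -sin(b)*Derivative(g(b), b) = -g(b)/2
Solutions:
 g(b) = C1*(cos(b) - 1)^(1/4)/(cos(b) + 1)^(1/4)


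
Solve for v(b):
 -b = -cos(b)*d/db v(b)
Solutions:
 v(b) = C1 + Integral(b/cos(b), b)


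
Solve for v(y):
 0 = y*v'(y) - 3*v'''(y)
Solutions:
 v(y) = C1 + Integral(C2*airyai(3^(2/3)*y/3) + C3*airybi(3^(2/3)*y/3), y)


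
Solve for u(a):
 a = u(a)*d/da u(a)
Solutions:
 u(a) = -sqrt(C1 + a^2)
 u(a) = sqrt(C1 + a^2)


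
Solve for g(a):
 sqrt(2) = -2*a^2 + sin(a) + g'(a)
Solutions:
 g(a) = C1 + 2*a^3/3 + sqrt(2)*a + cos(a)


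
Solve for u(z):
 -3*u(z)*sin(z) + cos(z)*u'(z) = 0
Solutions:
 u(z) = C1/cos(z)^3


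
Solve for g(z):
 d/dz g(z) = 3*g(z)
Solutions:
 g(z) = C1*exp(3*z)


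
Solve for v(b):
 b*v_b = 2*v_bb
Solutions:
 v(b) = C1 + C2*erfi(b/2)


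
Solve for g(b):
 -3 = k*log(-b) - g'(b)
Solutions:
 g(b) = C1 + b*k*log(-b) + b*(3 - k)


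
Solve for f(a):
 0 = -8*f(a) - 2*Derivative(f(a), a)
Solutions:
 f(a) = C1*exp(-4*a)


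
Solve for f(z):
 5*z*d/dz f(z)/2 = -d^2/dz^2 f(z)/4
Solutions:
 f(z) = C1 + C2*erf(sqrt(5)*z)


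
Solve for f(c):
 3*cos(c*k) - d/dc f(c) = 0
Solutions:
 f(c) = C1 + 3*sin(c*k)/k


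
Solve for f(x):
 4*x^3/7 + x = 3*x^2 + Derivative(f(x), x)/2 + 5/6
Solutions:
 f(x) = C1 + 2*x^4/7 - 2*x^3 + x^2 - 5*x/3


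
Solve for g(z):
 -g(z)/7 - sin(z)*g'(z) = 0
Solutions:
 g(z) = C1*(cos(z) + 1)^(1/14)/(cos(z) - 1)^(1/14)


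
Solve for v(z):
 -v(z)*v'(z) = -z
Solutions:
 v(z) = -sqrt(C1 + z^2)
 v(z) = sqrt(C1 + z^2)


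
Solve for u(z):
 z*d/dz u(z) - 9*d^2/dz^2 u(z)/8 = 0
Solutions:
 u(z) = C1 + C2*erfi(2*z/3)


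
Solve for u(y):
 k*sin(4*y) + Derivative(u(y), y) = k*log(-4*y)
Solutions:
 u(y) = C1 + k*(y*log(-y) - y + 2*y*log(2) + cos(4*y)/4)


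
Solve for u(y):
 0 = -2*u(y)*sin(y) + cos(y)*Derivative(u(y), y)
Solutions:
 u(y) = C1/cos(y)^2


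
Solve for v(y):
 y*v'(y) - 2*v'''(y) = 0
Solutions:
 v(y) = C1 + Integral(C2*airyai(2^(2/3)*y/2) + C3*airybi(2^(2/3)*y/2), y)


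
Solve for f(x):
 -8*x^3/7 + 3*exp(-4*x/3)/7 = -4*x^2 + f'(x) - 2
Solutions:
 f(x) = C1 - 2*x^4/7 + 4*x^3/3 + 2*x - 9*exp(-4*x/3)/28


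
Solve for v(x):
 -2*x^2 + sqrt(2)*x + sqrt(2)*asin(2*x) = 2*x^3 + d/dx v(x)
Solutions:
 v(x) = C1 - x^4/2 - 2*x^3/3 + sqrt(2)*x^2/2 + sqrt(2)*(x*asin(2*x) + sqrt(1 - 4*x^2)/2)


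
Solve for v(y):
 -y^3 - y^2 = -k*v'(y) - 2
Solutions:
 v(y) = C1 + y^4/(4*k) + y^3/(3*k) - 2*y/k


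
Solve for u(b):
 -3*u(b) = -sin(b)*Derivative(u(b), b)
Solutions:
 u(b) = C1*(cos(b) - 1)^(3/2)/(cos(b) + 1)^(3/2)


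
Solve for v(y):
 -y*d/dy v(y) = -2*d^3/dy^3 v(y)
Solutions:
 v(y) = C1 + Integral(C2*airyai(2^(2/3)*y/2) + C3*airybi(2^(2/3)*y/2), y)


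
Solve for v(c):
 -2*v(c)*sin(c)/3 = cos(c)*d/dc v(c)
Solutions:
 v(c) = C1*cos(c)^(2/3)


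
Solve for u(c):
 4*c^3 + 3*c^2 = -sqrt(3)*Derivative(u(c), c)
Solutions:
 u(c) = C1 - sqrt(3)*c^4/3 - sqrt(3)*c^3/3


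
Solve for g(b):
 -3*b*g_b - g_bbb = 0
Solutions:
 g(b) = C1 + Integral(C2*airyai(-3^(1/3)*b) + C3*airybi(-3^(1/3)*b), b)


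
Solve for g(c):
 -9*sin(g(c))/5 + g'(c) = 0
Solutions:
 -9*c/5 + log(cos(g(c)) - 1)/2 - log(cos(g(c)) + 1)/2 = C1


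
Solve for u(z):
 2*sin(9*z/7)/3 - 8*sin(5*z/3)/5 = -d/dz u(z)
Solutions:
 u(z) = C1 + 14*cos(9*z/7)/27 - 24*cos(5*z/3)/25


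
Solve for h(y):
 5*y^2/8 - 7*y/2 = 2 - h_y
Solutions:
 h(y) = C1 - 5*y^3/24 + 7*y^2/4 + 2*y


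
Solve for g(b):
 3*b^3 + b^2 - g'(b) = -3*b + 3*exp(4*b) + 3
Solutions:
 g(b) = C1 + 3*b^4/4 + b^3/3 + 3*b^2/2 - 3*b - 3*exp(4*b)/4


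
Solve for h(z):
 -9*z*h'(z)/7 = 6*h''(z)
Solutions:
 h(z) = C1 + C2*erf(sqrt(21)*z/14)


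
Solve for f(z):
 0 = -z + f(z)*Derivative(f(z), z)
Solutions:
 f(z) = -sqrt(C1 + z^2)
 f(z) = sqrt(C1 + z^2)


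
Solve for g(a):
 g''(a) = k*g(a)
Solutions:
 g(a) = C1*exp(-a*sqrt(k)) + C2*exp(a*sqrt(k))


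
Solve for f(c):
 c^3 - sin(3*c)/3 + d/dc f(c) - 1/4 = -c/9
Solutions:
 f(c) = C1 - c^4/4 - c^2/18 + c/4 - cos(3*c)/9


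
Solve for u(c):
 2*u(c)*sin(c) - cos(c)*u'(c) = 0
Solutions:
 u(c) = C1/cos(c)^2


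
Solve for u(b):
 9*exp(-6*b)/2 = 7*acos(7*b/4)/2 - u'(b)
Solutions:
 u(b) = C1 + 7*b*acos(7*b/4)/2 - sqrt(16 - 49*b^2)/2 + 3*exp(-6*b)/4


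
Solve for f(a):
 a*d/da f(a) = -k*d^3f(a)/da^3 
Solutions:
 f(a) = C1 + Integral(C2*airyai(a*(-1/k)^(1/3)) + C3*airybi(a*(-1/k)^(1/3)), a)


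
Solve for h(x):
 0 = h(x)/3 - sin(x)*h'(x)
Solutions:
 h(x) = C1*(cos(x) - 1)^(1/6)/(cos(x) + 1)^(1/6)


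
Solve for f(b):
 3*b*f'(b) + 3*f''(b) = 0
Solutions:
 f(b) = C1 + C2*erf(sqrt(2)*b/2)


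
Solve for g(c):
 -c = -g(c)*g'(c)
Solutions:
 g(c) = -sqrt(C1 + c^2)
 g(c) = sqrt(C1 + c^2)


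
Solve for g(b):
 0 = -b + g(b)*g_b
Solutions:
 g(b) = -sqrt(C1 + b^2)
 g(b) = sqrt(C1 + b^2)


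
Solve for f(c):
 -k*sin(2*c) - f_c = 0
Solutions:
 f(c) = C1 + k*cos(2*c)/2


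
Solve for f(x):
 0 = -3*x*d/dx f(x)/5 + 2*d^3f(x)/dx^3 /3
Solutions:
 f(x) = C1 + Integral(C2*airyai(30^(2/3)*x/10) + C3*airybi(30^(2/3)*x/10), x)


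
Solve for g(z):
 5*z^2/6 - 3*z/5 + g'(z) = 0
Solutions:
 g(z) = C1 - 5*z^3/18 + 3*z^2/10


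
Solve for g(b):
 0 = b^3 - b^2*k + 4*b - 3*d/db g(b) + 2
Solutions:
 g(b) = C1 + b^4/12 - b^3*k/9 + 2*b^2/3 + 2*b/3


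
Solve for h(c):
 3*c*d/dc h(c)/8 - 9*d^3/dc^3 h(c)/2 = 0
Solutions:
 h(c) = C1 + Integral(C2*airyai(18^(1/3)*c/6) + C3*airybi(18^(1/3)*c/6), c)


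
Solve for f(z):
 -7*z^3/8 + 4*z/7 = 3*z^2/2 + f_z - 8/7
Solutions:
 f(z) = C1 - 7*z^4/32 - z^3/2 + 2*z^2/7 + 8*z/7


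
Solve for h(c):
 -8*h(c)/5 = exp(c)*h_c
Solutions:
 h(c) = C1*exp(8*exp(-c)/5)


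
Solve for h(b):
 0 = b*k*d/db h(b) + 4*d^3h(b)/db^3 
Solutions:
 h(b) = C1 + Integral(C2*airyai(2^(1/3)*b*(-k)^(1/3)/2) + C3*airybi(2^(1/3)*b*(-k)^(1/3)/2), b)


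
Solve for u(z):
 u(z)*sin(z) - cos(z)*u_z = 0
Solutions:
 u(z) = C1/cos(z)


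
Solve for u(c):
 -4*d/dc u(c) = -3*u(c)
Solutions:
 u(c) = C1*exp(3*c/4)


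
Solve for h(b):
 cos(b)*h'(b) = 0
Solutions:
 h(b) = C1


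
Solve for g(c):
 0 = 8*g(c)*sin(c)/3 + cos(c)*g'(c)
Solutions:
 g(c) = C1*cos(c)^(8/3)


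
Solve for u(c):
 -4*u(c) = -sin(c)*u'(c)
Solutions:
 u(c) = C1*(cos(c)^2 - 2*cos(c) + 1)/(cos(c)^2 + 2*cos(c) + 1)


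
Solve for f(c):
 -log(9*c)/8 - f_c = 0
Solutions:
 f(c) = C1 - c*log(c)/8 - c*log(3)/4 + c/8


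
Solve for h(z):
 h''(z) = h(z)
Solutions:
 h(z) = C1*exp(-z) + C2*exp(z)


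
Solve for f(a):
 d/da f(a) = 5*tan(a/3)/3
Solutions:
 f(a) = C1 - 5*log(cos(a/3))


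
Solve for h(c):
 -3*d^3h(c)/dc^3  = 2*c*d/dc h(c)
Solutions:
 h(c) = C1 + Integral(C2*airyai(-2^(1/3)*3^(2/3)*c/3) + C3*airybi(-2^(1/3)*3^(2/3)*c/3), c)


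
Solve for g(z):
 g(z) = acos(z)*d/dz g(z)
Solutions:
 g(z) = C1*exp(Integral(1/acos(z), z))


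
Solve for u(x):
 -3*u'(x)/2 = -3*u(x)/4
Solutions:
 u(x) = C1*exp(x/2)


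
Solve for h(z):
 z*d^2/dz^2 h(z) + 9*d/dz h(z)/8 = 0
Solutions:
 h(z) = C1 + C2/z^(1/8)


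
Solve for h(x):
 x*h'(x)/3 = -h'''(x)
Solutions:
 h(x) = C1 + Integral(C2*airyai(-3^(2/3)*x/3) + C3*airybi(-3^(2/3)*x/3), x)


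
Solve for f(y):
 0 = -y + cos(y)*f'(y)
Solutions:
 f(y) = C1 + Integral(y/cos(y), y)


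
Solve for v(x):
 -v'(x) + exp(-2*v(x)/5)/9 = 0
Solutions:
 v(x) = 5*log(-sqrt(C1 + x)) - 5*log(15) + 5*log(10)/2
 v(x) = 5*log(C1 + x)/2 - 5*log(15) + 5*log(10)/2


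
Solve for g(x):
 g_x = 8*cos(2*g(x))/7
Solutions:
 -8*x/7 - log(sin(2*g(x)) - 1)/4 + log(sin(2*g(x)) + 1)/4 = C1


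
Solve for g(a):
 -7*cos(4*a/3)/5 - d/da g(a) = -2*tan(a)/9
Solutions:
 g(a) = C1 - 2*log(cos(a))/9 - 21*sin(4*a/3)/20


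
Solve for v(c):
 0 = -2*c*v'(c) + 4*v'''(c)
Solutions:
 v(c) = C1 + Integral(C2*airyai(2^(2/3)*c/2) + C3*airybi(2^(2/3)*c/2), c)


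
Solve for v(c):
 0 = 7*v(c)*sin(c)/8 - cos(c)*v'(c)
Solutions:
 v(c) = C1/cos(c)^(7/8)


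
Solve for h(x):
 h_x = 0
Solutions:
 h(x) = C1


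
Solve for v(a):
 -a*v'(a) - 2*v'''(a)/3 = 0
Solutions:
 v(a) = C1 + Integral(C2*airyai(-2^(2/3)*3^(1/3)*a/2) + C3*airybi(-2^(2/3)*3^(1/3)*a/2), a)


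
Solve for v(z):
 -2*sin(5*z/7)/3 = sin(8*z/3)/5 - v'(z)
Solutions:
 v(z) = C1 - 14*cos(5*z/7)/15 - 3*cos(8*z/3)/40


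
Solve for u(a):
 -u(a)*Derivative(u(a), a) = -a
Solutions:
 u(a) = -sqrt(C1 + a^2)
 u(a) = sqrt(C1 + a^2)


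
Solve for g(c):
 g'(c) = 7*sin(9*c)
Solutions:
 g(c) = C1 - 7*cos(9*c)/9


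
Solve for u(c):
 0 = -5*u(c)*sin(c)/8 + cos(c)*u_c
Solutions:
 u(c) = C1/cos(c)^(5/8)


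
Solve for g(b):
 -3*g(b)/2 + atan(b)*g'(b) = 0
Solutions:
 g(b) = C1*exp(3*Integral(1/atan(b), b)/2)


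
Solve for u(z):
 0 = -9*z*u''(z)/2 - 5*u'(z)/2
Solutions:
 u(z) = C1 + C2*z^(4/9)


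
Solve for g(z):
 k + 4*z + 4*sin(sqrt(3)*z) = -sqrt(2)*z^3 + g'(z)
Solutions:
 g(z) = C1 + k*z + sqrt(2)*z^4/4 + 2*z^2 - 4*sqrt(3)*cos(sqrt(3)*z)/3


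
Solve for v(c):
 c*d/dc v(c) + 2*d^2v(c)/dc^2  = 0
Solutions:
 v(c) = C1 + C2*erf(c/2)


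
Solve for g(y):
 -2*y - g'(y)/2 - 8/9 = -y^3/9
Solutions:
 g(y) = C1 + y^4/18 - 2*y^2 - 16*y/9


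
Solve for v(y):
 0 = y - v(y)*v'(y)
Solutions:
 v(y) = -sqrt(C1 + y^2)
 v(y) = sqrt(C1 + y^2)


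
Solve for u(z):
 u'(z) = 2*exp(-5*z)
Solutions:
 u(z) = C1 - 2*exp(-5*z)/5


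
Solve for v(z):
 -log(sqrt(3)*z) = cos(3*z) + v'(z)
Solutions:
 v(z) = C1 - z*log(z) - z*log(3)/2 + z - sin(3*z)/3


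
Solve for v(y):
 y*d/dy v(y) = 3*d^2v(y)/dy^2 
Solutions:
 v(y) = C1 + C2*erfi(sqrt(6)*y/6)


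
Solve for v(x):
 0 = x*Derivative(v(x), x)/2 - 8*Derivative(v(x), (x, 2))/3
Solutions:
 v(x) = C1 + C2*erfi(sqrt(6)*x/8)


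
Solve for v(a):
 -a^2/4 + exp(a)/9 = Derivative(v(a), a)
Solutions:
 v(a) = C1 - a^3/12 + exp(a)/9


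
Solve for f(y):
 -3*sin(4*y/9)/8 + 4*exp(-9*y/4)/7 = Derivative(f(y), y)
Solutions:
 f(y) = C1 + 27*cos(4*y/9)/32 - 16*exp(-9*y/4)/63


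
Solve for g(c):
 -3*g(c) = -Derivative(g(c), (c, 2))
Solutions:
 g(c) = C1*exp(-sqrt(3)*c) + C2*exp(sqrt(3)*c)


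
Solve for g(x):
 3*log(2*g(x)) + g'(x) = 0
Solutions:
 Integral(1/(log(_y) + log(2)), (_y, g(x)))/3 = C1 - x


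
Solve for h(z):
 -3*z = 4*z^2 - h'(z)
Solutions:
 h(z) = C1 + 4*z^3/3 + 3*z^2/2


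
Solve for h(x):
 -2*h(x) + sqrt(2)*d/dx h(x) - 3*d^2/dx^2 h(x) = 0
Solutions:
 h(x) = (C1*sin(sqrt(22)*x/6) + C2*cos(sqrt(22)*x/6))*exp(sqrt(2)*x/6)


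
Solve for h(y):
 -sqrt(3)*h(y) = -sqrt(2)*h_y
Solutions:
 h(y) = C1*exp(sqrt(6)*y/2)


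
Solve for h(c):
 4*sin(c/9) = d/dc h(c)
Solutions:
 h(c) = C1 - 36*cos(c/9)


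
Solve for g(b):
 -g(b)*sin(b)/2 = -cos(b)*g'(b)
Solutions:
 g(b) = C1/sqrt(cos(b))


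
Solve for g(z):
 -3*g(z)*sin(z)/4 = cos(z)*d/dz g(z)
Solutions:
 g(z) = C1*cos(z)^(3/4)


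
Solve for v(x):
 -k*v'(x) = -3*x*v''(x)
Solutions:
 v(x) = C1 + x^(re(k)/3 + 1)*(C2*sin(log(x)*Abs(im(k))/3) + C3*cos(log(x)*im(k)/3))


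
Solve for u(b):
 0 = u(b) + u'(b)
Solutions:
 u(b) = C1*exp(-b)


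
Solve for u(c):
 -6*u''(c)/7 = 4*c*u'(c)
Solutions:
 u(c) = C1 + C2*erf(sqrt(21)*c/3)


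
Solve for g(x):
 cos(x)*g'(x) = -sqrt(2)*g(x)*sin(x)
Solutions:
 g(x) = C1*cos(x)^(sqrt(2))


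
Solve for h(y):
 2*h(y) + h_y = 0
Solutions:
 h(y) = C1*exp(-2*y)


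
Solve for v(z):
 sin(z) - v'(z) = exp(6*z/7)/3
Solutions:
 v(z) = C1 - 7*exp(6*z/7)/18 - cos(z)


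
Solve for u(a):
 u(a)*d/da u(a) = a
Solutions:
 u(a) = -sqrt(C1 + a^2)
 u(a) = sqrt(C1 + a^2)
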